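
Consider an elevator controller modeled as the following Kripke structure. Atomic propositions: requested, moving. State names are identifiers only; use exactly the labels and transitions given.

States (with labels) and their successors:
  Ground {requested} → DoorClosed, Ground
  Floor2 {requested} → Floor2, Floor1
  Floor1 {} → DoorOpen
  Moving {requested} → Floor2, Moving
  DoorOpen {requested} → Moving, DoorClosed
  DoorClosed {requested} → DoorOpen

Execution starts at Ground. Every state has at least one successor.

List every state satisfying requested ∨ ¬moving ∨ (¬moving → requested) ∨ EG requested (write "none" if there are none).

{Ground, Floor2, Floor1, Moving, DoorOpen, DoorClosed}

States satisfying ¬moving: {Ground, Floor2, Floor1, Moving, DoorOpen, DoorClosed}.
States satisfying requested ∨ ¬moving: {Ground, Floor2, Floor1, Moving, DoorOpen, DoorClosed}.
States satisfying ¬moving → requested: {Ground, Floor2, Moving, DoorOpen, DoorClosed}.
States satisfying requested ∨ ¬moving ∨ (¬moving → requested): {Ground, Floor2, Floor1, Moving, DoorOpen, DoorClosed}.
States satisfying requested: {Ground, Floor2, Moving, DoorOpen, DoorClosed}.
States satisfying EG requested: {Ground, Floor2, Moving, DoorOpen, DoorClosed}.
States satisfying requested ∨ ¬moving ∨ (¬moving → requested) ∨ EG requested: {Ground, Floor2, Floor1, Moving, DoorOpen, DoorClosed}.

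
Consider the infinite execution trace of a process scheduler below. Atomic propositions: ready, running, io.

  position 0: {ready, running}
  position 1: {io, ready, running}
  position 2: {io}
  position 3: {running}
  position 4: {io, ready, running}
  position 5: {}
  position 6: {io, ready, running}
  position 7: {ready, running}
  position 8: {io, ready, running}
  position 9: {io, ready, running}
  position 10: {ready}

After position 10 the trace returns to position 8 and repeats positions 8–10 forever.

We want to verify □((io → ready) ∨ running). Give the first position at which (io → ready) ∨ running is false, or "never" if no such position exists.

2

Check (io → ready) ∨ running at each position in order: 0 ✓, 1 ✓.
At position 2 the labels are {io}, so (io → ready) ∨ running is false there. This is the first violation.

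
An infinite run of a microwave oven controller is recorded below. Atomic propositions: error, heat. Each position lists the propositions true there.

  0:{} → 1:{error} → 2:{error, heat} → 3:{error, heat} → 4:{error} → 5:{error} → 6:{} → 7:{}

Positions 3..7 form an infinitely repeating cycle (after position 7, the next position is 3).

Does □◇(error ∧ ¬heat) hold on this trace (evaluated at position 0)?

Satisfied

◇(error ∧ ¬heat) holds at every position 0..7, and those are all positions ever visited, so □◇(error ∧ ¬heat) holds.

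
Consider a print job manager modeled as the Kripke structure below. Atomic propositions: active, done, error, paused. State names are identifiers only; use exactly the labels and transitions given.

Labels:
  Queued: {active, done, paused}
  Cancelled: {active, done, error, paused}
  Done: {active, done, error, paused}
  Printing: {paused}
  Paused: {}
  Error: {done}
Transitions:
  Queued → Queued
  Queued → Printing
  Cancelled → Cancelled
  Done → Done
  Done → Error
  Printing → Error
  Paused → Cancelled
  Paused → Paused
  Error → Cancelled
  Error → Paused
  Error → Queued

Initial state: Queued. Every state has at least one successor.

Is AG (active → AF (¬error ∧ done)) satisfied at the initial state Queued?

Does not hold

States satisfying active → AF (¬error ∧ done): {Queued, Printing, Paused, Error}.
States satisfying AG (active → AF (¬error ∧ done)): ∅.
Cancelled is reachable from Queued and violates active → AF (¬error ∧ done), so AG fails at Queued.
Queued ∉ Sat(AG (active → AF (¬error ∧ done))).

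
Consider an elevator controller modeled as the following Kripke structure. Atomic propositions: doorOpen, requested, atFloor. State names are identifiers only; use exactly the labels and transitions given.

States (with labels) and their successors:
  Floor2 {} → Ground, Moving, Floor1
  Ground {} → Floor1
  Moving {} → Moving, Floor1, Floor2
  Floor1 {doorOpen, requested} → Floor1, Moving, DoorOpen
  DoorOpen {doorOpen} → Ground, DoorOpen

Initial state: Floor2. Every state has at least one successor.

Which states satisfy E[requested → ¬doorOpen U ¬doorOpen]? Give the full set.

{Floor2, Ground, Moving, DoorOpen}

States satisfying requested → ¬doorOpen: {Floor2, Ground, Moving, DoorOpen}.
States satisfying ¬doorOpen: {Floor2, Ground, Moving}.
States satisfying E[requested → ¬doorOpen U ¬doorOpen]: {Floor2, Ground, Moving, DoorOpen}.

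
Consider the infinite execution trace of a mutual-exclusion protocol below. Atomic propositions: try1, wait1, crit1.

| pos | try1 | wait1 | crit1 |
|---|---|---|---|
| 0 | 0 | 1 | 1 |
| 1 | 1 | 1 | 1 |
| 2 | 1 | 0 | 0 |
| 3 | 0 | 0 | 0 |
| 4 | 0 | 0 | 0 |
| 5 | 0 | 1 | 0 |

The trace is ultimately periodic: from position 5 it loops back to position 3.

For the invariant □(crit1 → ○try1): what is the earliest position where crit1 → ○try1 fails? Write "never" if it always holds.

never

crit1 → ○try1 holds at every position 0..5, and those are all the positions the trace ever visits, so the invariant □(crit1 → ○try1) is never violated.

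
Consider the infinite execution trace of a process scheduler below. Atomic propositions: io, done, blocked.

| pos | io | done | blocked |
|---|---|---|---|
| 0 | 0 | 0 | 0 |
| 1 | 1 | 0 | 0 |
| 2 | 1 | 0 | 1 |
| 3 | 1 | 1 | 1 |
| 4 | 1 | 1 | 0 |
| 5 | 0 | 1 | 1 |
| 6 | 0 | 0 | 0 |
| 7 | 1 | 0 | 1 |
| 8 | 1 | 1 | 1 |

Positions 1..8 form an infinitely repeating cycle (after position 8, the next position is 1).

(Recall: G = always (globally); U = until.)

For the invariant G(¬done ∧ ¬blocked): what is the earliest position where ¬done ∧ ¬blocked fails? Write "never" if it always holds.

Check ¬done ∧ ¬blocked at each position in order: 0 ✓, 1 ✓.
At position 2 the labels are {blocked, io}, so ¬done ∧ ¬blocked is false there. This is the first violation.

2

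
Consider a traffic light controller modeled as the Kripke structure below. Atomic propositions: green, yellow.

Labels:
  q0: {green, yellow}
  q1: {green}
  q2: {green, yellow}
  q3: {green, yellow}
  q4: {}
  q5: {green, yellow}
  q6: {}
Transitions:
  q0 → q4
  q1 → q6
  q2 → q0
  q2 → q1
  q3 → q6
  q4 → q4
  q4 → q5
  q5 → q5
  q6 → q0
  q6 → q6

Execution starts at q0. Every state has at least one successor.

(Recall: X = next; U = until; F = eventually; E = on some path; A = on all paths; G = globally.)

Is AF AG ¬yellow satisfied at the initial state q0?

States satisfying AG ¬yellow: ∅.
States satisfying AF AG ¬yellow: ∅.
There is a path from q0 along which AG ¬yellow never holds.
q0 ∉ Sat(AF AG ¬yellow).

Does not hold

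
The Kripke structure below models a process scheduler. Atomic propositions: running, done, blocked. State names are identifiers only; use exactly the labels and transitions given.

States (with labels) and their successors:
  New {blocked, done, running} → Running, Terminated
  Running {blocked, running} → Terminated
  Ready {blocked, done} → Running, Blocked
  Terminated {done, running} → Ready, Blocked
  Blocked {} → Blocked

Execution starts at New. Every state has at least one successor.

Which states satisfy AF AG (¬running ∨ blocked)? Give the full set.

States satisfying AG (¬running ∨ blocked): {Blocked}.
States satisfying AF AG (¬running ∨ blocked): {Blocked}.

{Blocked}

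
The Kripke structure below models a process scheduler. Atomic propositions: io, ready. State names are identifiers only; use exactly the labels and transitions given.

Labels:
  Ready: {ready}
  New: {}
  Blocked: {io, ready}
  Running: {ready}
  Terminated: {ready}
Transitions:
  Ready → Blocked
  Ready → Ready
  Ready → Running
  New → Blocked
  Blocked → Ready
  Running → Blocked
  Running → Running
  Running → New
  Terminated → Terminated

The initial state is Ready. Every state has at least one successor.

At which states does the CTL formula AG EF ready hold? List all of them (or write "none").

States satisfying EF ready: {Ready, New, Blocked, Running, Terminated}.
States satisfying AG EF ready: {Ready, New, Blocked, Running, Terminated}.

{Ready, New, Blocked, Running, Terminated}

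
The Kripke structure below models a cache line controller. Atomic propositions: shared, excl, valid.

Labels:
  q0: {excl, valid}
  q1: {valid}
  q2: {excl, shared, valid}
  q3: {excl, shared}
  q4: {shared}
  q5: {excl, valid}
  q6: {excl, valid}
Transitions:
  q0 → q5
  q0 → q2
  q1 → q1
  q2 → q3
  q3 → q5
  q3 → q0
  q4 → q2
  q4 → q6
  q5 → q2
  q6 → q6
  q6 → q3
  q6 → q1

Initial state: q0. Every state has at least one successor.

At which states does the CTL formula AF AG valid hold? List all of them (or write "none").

{q1}

States satisfying AG valid: {q1}.
States satisfying AF AG valid: {q1}.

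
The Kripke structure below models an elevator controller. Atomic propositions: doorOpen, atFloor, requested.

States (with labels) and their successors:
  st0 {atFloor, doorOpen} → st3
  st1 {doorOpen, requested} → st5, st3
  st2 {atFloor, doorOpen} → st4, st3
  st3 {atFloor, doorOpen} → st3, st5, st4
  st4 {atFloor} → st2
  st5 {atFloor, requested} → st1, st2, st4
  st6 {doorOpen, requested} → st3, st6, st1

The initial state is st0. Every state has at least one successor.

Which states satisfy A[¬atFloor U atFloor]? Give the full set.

States satisfying ¬atFloor: {st1, st6}.
States satisfying atFloor: {st0, st2, st3, st4, st5}.
States satisfying A[¬atFloor U atFloor]: {st0, st1, st2, st3, st4, st5}.

{st0, st1, st2, st3, st4, st5}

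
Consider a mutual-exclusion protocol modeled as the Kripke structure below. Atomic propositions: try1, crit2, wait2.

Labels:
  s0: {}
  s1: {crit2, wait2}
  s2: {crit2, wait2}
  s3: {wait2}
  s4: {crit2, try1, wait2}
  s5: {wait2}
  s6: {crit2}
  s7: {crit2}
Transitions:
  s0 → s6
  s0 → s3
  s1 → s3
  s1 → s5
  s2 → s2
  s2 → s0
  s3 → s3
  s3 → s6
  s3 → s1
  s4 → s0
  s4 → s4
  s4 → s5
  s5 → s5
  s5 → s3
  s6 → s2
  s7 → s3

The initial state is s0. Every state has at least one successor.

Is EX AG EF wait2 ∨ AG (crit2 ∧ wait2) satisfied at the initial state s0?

Satisfied

States satisfying AG EF wait2: {s0, s1, s2, s3, s4, s5, s6, s7}.
States satisfying EX AG EF wait2: {s0, s1, s2, s3, s4, s5, s6, s7}.
States satisfying crit2 ∧ wait2: {s1, s2, s4}.
States satisfying AG (crit2 ∧ wait2): ∅.
States satisfying EX AG EF wait2 ∨ AG (crit2 ∧ wait2): {s0, s1, s2, s3, s4, s5, s6, s7}.
s0 ∈ Sat(EX AG EF wait2 ∨ AG (crit2 ∧ wait2)).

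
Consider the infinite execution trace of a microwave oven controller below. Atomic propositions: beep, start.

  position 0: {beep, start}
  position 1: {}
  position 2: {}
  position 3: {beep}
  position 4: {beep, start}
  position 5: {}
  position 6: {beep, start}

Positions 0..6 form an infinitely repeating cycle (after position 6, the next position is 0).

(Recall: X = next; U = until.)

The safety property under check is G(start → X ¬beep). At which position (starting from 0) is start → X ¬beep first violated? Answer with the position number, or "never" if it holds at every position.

Check start → X ¬beep at each position in order: 0 ✓, 1 ✓, 2 ✓, 3 ✓, 4 ✓, 5 ✓.
At position 6 the labels are {beep, start} and the next position 0 has {beep, start}, so start → X ¬beep is false there. This is the first violation.

6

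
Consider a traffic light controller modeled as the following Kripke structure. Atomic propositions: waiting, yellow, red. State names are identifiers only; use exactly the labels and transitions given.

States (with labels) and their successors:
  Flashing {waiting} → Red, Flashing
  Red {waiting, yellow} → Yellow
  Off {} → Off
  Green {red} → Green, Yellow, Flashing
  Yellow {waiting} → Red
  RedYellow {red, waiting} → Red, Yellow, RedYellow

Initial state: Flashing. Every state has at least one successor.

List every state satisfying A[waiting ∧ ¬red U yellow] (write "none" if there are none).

{Red, Yellow}

States satisfying waiting ∧ ¬red: {Flashing, Red, Yellow}.
States satisfying yellow: {Red}.
States satisfying A[waiting ∧ ¬red U yellow]: {Red, Yellow}.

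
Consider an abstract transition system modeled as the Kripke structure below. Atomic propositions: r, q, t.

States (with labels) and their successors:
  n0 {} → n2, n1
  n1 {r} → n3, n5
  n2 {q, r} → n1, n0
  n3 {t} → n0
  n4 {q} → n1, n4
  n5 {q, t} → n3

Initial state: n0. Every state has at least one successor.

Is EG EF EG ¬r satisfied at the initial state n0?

Does not hold

States satisfying EF EG ¬r: {n4}.
States satisfying EG EF EG ¬r: {n4}.
No suitable path/successor from n0 witnesses the formula.
n0 ∉ Sat(EG EF EG ¬r).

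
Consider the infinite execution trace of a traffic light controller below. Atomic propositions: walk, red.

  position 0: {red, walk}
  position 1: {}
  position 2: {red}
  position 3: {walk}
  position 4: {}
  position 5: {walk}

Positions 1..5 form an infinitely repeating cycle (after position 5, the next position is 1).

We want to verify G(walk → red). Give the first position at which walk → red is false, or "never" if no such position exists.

Check walk → red at each position in order: 0 ✓, 1 ✓, 2 ✓.
At position 3 the labels are {walk}, so walk → red is false there. This is the first violation.

3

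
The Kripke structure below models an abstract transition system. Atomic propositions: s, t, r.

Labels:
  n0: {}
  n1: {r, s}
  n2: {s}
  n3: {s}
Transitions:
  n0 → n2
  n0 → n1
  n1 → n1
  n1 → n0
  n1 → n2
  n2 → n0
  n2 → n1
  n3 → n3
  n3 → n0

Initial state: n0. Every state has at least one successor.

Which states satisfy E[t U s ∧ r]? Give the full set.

{n1}

States satisfying t: ∅.
States satisfying s ∧ r: {n1}.
States satisfying E[t U s ∧ r]: {n1}.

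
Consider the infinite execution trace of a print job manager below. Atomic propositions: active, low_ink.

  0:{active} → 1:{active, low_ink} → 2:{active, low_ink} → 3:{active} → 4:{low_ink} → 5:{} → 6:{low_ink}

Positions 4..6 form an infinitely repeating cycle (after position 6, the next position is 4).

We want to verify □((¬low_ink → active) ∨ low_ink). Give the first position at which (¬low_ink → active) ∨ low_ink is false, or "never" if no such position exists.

Check (¬low_ink → active) ∨ low_ink at each position in order: 0 ✓, 1 ✓, 2 ✓, 3 ✓, 4 ✓.
At position 5 the labels are {}, so (¬low_ink → active) ∨ low_ink is false there. This is the first violation.

5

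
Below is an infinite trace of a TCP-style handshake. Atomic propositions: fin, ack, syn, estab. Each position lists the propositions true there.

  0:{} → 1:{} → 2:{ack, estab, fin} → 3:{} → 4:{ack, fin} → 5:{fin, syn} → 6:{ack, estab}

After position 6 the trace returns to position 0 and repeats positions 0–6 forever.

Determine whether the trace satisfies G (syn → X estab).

Yes

syn → X estab holds at every position 0..6, and those are all positions ever visited, so G (syn → X estab) holds.
Positions where syn holds: 5.
Check X estab at each: 5→ok.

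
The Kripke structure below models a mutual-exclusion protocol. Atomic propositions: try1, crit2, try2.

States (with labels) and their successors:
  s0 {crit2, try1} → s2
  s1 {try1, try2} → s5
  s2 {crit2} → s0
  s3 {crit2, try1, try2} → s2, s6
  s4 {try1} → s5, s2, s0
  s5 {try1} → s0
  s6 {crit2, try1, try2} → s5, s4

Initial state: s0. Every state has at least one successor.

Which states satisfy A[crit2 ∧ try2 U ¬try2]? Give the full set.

{s0, s2, s3, s4, s5, s6}

States satisfying crit2 ∧ try2: {s3, s6}.
States satisfying ¬try2: {s0, s2, s4, s5}.
States satisfying A[crit2 ∧ try2 U ¬try2]: {s0, s2, s3, s4, s5, s6}.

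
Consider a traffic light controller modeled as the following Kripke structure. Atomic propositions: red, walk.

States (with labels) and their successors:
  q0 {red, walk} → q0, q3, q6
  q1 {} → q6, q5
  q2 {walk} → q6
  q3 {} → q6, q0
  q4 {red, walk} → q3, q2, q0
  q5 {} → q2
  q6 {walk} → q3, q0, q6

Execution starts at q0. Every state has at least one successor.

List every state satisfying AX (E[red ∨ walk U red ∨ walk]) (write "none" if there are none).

States satisfying E[red ∨ walk U red ∨ walk]: {q0, q2, q4, q6}.
States satisfying AX (E[red ∨ walk U red ∨ walk]): {q2, q3, q5}.

{q2, q3, q5}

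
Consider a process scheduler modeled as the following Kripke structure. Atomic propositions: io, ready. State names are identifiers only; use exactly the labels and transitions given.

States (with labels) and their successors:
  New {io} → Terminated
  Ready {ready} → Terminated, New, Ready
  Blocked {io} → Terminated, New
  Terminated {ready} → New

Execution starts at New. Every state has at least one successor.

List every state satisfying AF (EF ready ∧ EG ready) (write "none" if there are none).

{Ready}

States satisfying EF ready ∧ EG ready: {Ready}.
States satisfying AF (EF ready ∧ EG ready): {Ready}.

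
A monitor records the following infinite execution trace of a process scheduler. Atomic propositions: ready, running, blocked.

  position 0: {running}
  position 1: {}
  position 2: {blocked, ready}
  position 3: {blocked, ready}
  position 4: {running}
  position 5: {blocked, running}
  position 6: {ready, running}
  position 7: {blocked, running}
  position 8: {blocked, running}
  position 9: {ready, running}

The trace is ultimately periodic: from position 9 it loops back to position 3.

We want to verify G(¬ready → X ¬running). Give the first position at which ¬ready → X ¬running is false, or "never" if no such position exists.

Check ¬ready → X ¬running at each position in order: 0 ✓, 1 ✓, 2 ✓, 3 ✓.
At position 4 the labels are {running} and the next position 5 has {blocked, running}, so ¬ready → X ¬running is false there. This is the first violation.

4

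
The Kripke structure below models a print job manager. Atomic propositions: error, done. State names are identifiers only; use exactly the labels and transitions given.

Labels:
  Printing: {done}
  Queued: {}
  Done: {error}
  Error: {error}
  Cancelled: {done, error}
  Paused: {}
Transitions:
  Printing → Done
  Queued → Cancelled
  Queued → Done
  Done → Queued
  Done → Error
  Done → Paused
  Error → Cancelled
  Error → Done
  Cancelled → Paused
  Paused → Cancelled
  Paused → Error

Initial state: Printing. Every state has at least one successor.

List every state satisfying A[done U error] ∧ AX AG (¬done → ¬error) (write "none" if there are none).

none

States satisfying done: {Printing, Cancelled}.
States satisfying error: {Done, Error, Cancelled}.
States satisfying A[done U error]: {Printing, Done, Error, Cancelled}.
States satisfying AG (¬done → ¬error): ∅.
States satisfying AX AG (¬done → ¬error): ∅.
States satisfying A[done U error] ∧ AX AG (¬done → ¬error): ∅.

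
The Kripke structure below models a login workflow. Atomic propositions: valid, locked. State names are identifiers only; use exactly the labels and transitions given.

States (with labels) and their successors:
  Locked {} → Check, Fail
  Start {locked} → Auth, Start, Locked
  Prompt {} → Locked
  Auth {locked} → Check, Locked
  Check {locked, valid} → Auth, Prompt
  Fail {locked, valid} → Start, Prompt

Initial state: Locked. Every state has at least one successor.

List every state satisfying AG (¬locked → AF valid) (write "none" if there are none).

{Locked, Start, Prompt, Auth, Check, Fail}

States satisfying ¬locked → AF valid: {Locked, Start, Prompt, Auth, Check, Fail}.
States satisfying AG (¬locked → AF valid): {Locked, Start, Prompt, Auth, Check, Fail}.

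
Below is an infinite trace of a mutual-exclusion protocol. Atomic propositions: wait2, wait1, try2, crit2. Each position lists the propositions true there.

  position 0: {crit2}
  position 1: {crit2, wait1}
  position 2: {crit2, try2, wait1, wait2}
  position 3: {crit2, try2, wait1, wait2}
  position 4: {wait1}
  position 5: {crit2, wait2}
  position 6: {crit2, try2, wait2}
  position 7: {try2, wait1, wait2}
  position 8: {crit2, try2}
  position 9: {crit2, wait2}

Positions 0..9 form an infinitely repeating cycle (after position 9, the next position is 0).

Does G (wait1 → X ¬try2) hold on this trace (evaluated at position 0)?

Violated

wait1 → X ¬try2 must hold at every position from 0 onward. It fails at position 1, so G (wait1 → X ¬try2) is false.
Positions where wait1 holds: 1, 2, 3, 4, 7.
Check X ¬try2 at each: 1→fails, 2→fails, 3→ok, 4→ok, 7→fails.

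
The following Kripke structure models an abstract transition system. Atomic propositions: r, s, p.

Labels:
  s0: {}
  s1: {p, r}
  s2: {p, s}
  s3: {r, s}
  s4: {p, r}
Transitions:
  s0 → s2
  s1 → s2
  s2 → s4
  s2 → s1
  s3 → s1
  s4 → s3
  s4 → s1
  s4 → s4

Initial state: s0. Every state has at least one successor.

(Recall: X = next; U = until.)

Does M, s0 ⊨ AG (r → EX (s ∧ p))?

No

States satisfying r → EX (s ∧ p): {s0, s1, s2}.
States satisfying AG (r → EX (s ∧ p)): ∅.
s3 is reachable from s0 and violates r → EX (s ∧ p), so AG fails at s0.
s0 ∉ Sat(AG (r → EX (s ∧ p))).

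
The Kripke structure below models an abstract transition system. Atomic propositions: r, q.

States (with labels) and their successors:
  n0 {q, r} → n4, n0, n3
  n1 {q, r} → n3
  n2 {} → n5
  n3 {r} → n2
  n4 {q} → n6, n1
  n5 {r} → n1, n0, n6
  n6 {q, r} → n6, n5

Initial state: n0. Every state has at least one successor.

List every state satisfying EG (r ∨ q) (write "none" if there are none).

{n0, n4, n5, n6}

States satisfying r ∨ q: {n0, n1, n3, n4, n5, n6}.
States satisfying EG (r ∨ q): {n0, n4, n5, n6}.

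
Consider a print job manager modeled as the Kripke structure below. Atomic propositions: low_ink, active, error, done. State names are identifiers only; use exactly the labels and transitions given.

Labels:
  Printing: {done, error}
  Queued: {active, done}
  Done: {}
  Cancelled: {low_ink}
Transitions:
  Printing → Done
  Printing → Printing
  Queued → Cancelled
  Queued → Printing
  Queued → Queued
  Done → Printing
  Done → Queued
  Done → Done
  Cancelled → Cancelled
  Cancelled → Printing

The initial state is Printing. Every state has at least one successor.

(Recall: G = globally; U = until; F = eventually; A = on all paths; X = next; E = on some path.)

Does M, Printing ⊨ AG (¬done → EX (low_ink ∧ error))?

States satisfying ¬done → EX (low_ink ∧ error): {Printing, Queued}.
States satisfying AG (¬done → EX (low_ink ∧ error)): ∅.
Cancelled is reachable from Printing and violates ¬done → EX (low_ink ∧ error), so AG fails at Printing.
Printing ∉ Sat(AG (¬done → EX (low_ink ∧ error))).

Violated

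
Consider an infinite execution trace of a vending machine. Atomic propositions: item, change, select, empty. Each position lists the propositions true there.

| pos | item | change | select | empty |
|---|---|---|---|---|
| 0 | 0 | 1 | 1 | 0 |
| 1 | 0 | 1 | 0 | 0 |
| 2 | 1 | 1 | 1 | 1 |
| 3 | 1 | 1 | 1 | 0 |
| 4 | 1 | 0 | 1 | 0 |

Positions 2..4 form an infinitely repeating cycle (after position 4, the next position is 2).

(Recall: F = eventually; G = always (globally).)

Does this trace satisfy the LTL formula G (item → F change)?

Satisfied

item → F change holds at every position 0..4, and those are all positions ever visited, so G (item → F change) holds.
Positions where item holds: 2, 3, 4.
Check F change at each: 2→ok, 3→ok, 4→ok.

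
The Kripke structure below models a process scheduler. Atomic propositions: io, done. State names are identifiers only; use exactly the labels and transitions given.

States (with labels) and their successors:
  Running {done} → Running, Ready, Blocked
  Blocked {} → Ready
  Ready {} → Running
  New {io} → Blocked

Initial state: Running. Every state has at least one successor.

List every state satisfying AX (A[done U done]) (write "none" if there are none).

{Ready}

States satisfying A[done U done]: {Running}.
States satisfying AX (A[done U done]): {Ready}.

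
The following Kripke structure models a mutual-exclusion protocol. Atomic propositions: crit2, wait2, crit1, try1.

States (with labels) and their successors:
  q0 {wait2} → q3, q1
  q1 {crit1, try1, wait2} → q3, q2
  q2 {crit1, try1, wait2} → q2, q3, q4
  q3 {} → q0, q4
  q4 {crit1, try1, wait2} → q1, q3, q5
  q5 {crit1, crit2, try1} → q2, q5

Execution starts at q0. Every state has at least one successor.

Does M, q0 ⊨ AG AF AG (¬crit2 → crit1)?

Does not hold

States satisfying AF AG (¬crit2 → crit1): ∅.
States satisfying AG AF AG (¬crit2 → crit1): ∅.
q0 is reachable from q0 and violates AF AG (¬crit2 → crit1), so AG fails at q0.
q0 ∉ Sat(AG AF AG (¬crit2 → crit1)).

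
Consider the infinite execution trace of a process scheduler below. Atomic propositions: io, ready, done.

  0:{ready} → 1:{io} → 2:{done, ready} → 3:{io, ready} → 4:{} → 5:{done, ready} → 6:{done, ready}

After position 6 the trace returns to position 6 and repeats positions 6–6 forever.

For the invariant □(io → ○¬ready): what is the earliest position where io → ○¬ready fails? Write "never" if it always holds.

1

Check io → ○¬ready at each position in order: 0 ✓.
At position 1 the labels are {io} and the next position 2 has {done, ready}, so io → ○¬ready is false there. This is the first violation.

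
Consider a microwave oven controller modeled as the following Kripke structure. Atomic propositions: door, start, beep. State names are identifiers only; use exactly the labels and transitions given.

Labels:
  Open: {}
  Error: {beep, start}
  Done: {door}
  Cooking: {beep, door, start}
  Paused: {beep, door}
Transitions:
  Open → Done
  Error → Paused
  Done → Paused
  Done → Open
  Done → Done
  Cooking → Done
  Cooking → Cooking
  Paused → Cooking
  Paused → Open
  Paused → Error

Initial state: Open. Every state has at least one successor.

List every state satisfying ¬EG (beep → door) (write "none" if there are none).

States satisfying beep → door: {Open, Done, Cooking, Paused}.
States satisfying EG (beep → door): {Open, Done, Cooking, Paused}.
States satisfying ¬EG (beep → door): {Error}.

{Error}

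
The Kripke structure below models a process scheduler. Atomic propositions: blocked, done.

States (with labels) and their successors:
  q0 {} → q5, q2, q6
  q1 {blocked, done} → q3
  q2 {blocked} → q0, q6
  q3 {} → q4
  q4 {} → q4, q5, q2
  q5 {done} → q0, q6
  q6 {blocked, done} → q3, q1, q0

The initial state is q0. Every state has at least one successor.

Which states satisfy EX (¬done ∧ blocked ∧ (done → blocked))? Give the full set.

States satisfying ¬done ∧ blocked ∧ (done → blocked): {q2}.
States satisfying EX (¬done ∧ blocked ∧ (done → blocked)): {q0, q4}.

{q0, q4}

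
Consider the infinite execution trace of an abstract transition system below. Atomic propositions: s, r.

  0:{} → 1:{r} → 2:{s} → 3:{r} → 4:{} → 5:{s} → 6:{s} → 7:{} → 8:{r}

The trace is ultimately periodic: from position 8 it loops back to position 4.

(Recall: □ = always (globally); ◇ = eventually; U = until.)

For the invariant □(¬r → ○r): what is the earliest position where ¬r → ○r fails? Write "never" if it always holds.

4

Check ¬r → ○r at each position in order: 0 ✓, 1 ✓, 2 ✓, 3 ✓.
At position 4 the labels are {} and the next position 5 has {s}, so ¬r → ○r is false there. This is the first violation.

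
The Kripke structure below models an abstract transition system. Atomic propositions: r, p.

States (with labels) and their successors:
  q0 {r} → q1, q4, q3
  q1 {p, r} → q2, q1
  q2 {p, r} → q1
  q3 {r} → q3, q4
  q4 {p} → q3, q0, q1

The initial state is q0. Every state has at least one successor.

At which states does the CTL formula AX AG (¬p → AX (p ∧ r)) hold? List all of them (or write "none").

{q1, q2}

States satisfying AG (¬p → AX (p ∧ r)): {q1, q2}.
States satisfying AX AG (¬p → AX (p ∧ r)): {q1, q2}.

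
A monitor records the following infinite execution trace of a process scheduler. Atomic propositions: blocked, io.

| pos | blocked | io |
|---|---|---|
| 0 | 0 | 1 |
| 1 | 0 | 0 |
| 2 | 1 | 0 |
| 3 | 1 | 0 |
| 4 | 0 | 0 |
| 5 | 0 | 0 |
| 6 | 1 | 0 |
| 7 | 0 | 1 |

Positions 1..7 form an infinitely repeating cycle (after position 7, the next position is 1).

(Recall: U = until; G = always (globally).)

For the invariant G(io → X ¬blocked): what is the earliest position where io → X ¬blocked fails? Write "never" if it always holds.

io → X ¬blocked holds at every position 0..7, and those are all the positions the trace ever visits, so the invariant G(io → X ¬blocked) is never violated.

never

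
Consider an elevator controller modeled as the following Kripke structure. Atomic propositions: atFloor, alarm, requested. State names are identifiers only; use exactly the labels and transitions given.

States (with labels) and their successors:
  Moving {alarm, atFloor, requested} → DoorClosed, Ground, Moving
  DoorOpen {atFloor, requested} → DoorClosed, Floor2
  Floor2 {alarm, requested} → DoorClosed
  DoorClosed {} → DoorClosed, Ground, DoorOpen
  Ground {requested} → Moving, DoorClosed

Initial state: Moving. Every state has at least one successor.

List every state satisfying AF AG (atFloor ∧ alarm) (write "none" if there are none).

none

States satisfying AG (atFloor ∧ alarm): ∅.
States satisfying AF AG (atFloor ∧ alarm): ∅.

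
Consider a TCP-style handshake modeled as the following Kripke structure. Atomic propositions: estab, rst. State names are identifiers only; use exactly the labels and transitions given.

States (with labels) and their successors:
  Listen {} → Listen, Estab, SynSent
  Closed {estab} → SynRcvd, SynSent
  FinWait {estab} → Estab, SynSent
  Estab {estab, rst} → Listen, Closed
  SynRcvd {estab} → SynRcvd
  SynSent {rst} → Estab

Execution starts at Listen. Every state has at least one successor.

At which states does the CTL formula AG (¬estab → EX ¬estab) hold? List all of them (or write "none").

States satisfying ¬estab → EX ¬estab: {Listen, Closed, FinWait, Estab, SynRcvd}.
States satisfying AG (¬estab → EX ¬estab): {SynRcvd}.

{SynRcvd}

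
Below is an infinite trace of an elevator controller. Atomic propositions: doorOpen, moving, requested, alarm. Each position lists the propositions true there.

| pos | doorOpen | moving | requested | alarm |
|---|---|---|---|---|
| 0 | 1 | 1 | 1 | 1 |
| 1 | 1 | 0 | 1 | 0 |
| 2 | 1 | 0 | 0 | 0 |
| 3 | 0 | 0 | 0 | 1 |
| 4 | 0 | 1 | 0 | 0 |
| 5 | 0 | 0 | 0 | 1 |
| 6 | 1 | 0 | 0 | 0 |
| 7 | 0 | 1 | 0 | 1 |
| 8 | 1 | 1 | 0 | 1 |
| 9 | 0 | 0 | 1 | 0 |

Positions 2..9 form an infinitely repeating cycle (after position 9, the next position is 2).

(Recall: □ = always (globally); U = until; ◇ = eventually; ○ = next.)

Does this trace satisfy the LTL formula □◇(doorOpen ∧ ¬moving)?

◇(doorOpen ∧ ¬moving) holds at every position 0..9, and those are all positions ever visited, so □◇(doorOpen ∧ ¬moving) holds.

Yes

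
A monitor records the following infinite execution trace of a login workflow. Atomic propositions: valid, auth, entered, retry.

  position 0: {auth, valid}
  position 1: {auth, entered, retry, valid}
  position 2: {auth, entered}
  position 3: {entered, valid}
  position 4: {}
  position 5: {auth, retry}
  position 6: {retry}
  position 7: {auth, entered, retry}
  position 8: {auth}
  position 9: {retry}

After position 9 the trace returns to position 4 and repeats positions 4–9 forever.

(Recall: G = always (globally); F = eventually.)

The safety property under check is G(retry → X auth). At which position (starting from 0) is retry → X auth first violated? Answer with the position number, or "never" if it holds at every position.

5

Check retry → X auth at each position in order: 0 ✓, 1 ✓, 2 ✓, 3 ✓, 4 ✓.
At position 5 the labels are {auth, retry} and the next position 6 has {retry}, so retry → X auth is false there. This is the first violation.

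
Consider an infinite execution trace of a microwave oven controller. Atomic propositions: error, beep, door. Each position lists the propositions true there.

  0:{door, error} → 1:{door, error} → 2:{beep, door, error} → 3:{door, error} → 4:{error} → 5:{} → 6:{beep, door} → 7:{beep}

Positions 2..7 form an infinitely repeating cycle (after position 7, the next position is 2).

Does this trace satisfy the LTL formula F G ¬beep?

No

G ¬beep is false at every position 0..7, so it never becomes true and F G ¬beep fails.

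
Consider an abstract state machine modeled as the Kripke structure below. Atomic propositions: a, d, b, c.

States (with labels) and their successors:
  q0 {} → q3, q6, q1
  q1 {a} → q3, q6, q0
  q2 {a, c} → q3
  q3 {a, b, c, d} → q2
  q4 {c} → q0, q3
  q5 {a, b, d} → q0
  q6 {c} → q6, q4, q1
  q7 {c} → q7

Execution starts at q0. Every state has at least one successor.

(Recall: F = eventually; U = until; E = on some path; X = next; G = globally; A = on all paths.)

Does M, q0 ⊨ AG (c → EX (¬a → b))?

Holds

States satisfying c → EX (¬a → b): {q0, q1, q2, q3, q4, q5, q6}.
States satisfying AG (c → EX (¬a → b)): {q0, q1, q2, q3, q4, q5, q6}.
Every state reachable from q0 satisfies c → EX (¬a → b).
q0 ∈ Sat(AG (c → EX (¬a → b))).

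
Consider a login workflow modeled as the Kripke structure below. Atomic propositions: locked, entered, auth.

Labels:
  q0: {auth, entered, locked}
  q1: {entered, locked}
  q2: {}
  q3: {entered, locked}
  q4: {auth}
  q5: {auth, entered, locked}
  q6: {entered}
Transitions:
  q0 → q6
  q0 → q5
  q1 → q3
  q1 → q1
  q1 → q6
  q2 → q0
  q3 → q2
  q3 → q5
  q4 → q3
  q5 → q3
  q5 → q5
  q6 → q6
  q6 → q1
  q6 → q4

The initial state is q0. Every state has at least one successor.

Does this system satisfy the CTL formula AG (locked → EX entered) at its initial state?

States satisfying locked → EX entered: {q0, q1, q2, q3, q4, q5, q6}.
States satisfying AG (locked → EX entered): {q0, q1, q2, q3, q4, q5, q6}.
Every state reachable from q0 satisfies locked → EX entered.
q0 ∈ Sat(AG (locked → EX entered)).

Satisfied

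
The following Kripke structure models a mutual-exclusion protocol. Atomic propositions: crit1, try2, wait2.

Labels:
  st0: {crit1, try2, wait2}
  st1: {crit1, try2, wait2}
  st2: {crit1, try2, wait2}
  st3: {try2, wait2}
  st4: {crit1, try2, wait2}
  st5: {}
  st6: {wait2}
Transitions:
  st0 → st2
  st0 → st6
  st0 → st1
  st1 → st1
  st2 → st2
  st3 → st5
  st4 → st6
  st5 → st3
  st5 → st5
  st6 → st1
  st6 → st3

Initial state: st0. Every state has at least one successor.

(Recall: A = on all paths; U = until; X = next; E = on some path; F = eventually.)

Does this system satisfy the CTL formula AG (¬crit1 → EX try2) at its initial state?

Does not hold

States satisfying ¬crit1 → EX try2: {st0, st1, st2, st4, st5, st6}.
States satisfying AG (¬crit1 → EX try2): {st1, st2}.
st3 is reachable from st0 and violates ¬crit1 → EX try2, so AG fails at st0.
st0 ∉ Sat(AG (¬crit1 → EX try2)).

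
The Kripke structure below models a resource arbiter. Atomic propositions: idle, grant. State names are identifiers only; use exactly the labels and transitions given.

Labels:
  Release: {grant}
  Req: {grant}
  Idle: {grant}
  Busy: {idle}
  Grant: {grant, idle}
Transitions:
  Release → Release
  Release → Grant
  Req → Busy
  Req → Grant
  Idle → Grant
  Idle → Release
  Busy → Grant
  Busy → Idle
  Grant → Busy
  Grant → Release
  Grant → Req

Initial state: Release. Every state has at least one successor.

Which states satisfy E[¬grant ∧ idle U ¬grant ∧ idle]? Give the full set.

States satisfying ¬grant ∧ idle: {Busy}.
States satisfying E[¬grant ∧ idle U ¬grant ∧ idle]: {Busy}.

{Busy}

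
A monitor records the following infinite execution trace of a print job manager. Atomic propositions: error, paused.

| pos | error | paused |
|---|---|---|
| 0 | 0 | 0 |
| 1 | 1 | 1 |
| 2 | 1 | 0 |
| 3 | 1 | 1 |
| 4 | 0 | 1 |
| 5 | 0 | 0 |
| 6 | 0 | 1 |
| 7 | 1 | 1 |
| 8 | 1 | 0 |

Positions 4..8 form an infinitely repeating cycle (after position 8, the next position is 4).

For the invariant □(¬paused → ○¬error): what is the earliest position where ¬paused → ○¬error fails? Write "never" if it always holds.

At position 0 the labels are {} and the next position 1 has {error, paused}, so ¬paused → ○¬error is false there. This is the first violation.

0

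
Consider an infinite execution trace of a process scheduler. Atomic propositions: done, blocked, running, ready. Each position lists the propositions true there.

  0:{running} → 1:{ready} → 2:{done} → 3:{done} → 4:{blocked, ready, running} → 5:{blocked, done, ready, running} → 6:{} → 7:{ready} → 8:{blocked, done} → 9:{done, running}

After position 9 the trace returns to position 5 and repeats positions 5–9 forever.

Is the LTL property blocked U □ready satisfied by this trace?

Violated

Walking from position 0: at position 0, □ready has not yet held and blocked fails, so blocked U □ready is false.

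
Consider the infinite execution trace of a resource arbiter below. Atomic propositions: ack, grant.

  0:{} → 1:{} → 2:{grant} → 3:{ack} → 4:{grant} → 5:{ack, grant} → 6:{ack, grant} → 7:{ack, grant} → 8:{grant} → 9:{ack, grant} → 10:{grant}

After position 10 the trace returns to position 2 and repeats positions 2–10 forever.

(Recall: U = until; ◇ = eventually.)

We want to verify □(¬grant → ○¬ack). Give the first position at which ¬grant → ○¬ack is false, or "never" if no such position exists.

never

¬grant → ○¬ack holds at every position 0..10, and those are all the positions the trace ever visits, so the invariant □(¬grant → ○¬ack) is never violated.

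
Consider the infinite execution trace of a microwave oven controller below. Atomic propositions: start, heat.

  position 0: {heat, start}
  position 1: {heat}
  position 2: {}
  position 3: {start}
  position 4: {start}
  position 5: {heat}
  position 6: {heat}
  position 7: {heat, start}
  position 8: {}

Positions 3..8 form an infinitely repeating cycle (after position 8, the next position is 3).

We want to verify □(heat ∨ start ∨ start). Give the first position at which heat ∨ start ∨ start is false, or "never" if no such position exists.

Check heat ∨ start ∨ start at each position in order: 0 ✓, 1 ✓.
At position 2 the labels are {}, so heat ∨ start ∨ start is false there. This is the first violation.

2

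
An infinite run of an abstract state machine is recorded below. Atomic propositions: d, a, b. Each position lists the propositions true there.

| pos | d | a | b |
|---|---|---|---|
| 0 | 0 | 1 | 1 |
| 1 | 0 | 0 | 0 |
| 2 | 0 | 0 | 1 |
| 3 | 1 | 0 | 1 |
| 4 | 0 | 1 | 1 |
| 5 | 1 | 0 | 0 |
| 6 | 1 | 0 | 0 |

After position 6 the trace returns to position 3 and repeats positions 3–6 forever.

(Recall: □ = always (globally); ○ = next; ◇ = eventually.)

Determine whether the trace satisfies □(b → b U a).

Yes

b → b U a holds at every position 0..6, and those are all positions ever visited, so □(b → b U a) holds.
Positions where b holds: 0, 2, 3, 4.
Check b U a at each: 0→ok, 2→ok, 3→ok, 4→ok.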